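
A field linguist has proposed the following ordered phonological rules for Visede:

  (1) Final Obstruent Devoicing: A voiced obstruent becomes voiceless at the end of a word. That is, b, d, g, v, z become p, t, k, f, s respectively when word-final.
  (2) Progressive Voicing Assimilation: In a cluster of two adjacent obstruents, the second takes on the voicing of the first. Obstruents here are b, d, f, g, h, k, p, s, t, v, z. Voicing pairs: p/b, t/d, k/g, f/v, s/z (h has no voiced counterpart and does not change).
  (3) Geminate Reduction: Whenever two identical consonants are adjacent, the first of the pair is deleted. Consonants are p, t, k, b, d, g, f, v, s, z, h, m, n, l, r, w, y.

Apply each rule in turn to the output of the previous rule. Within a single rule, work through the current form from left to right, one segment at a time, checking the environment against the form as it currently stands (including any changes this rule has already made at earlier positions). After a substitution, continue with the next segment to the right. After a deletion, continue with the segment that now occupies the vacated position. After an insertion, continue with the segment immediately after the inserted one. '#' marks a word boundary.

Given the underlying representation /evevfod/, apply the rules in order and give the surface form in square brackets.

[evevot]

(1) Final Obstruent Devoicing: [evevfod] → [evevfot]
(2) Progressive Voicing Assimilation: [evevfot] → [evevvot]
(3) Geminate Reduction: [evevvot] → [evevot]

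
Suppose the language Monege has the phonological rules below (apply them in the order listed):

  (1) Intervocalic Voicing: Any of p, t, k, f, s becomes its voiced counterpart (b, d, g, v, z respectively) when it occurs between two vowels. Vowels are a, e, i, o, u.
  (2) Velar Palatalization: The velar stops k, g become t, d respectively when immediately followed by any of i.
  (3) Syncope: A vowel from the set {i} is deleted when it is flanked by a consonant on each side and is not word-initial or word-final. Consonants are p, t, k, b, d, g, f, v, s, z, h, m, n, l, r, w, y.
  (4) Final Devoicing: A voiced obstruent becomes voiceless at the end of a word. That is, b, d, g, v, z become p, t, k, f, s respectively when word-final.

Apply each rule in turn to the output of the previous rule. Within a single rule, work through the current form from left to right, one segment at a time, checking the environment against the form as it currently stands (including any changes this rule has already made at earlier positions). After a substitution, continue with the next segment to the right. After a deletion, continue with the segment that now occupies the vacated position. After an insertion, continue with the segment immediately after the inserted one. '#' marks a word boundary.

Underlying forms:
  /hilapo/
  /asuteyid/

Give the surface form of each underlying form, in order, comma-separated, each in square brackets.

[hlabo], [azudeyt]

/hilapo/:
  (1) Intervocalic Voicing: [hilapo] → [hilabo]
  (2) Velar Palatalization: no change — [hilabo]
  (3) Syncope: [hilabo] → [hlabo]
  (4) Final Devoicing: no change — [hlabo]
/asuteyid/:
  (1) Intervocalic Voicing: [asuteyid] → [azudeyid]
  (2) Velar Palatalization: no change — [azudeyid]
  (3) Syncope: [azudeyid] → [azudeyd]
  (4) Final Devoicing: [azudeyd] → [azudeyt]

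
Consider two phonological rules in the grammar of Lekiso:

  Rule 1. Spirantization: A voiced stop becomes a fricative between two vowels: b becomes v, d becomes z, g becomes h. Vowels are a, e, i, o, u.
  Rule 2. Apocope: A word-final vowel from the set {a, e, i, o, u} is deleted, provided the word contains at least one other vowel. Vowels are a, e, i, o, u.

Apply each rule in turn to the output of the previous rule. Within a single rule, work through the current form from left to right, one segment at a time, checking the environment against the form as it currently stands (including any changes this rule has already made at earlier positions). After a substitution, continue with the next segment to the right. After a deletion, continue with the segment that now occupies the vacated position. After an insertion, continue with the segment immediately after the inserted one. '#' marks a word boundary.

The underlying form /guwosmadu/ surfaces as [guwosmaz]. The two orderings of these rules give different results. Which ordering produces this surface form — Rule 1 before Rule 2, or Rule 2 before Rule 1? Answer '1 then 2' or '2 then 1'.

1 then 2

Order 1 then 2:
  1 Spirantization: [guwosmadu] → [guwosmazu]
  2 Apocope: [guwosmazu] → [guwosmaz]
  result: [guwosmaz]
Order 2 then 1:
  2 Apocope: [guwosmadu] → [guwosmad]
  1 Spirantization: no change — [guwosmad]
  result: [guwosmad]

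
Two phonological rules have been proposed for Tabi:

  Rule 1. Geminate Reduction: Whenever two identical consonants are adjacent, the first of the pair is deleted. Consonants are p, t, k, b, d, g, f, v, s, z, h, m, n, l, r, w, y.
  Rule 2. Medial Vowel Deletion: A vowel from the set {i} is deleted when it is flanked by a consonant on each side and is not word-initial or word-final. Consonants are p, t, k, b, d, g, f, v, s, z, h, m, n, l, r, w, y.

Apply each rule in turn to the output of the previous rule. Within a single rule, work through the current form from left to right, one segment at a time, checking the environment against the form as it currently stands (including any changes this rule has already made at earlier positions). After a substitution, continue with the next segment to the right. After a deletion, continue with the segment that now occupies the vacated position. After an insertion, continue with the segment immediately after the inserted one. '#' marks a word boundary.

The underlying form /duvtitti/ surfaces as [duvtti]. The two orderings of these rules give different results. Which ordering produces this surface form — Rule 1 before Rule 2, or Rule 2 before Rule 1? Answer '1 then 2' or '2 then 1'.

Order 1 then 2:
  1 Geminate Reduction: [duvtitti] → [duvtiti]
  2 Medial Vowel Deletion: [duvtiti] → [duvtti]
  result: [duvtti]
Order 2 then 1:
  2 Medial Vowel Deletion: [duvtitti] → [duvttti]
  1 Geminate Reduction: [duvttti] → [duvti]
  result: [duvti]

1 then 2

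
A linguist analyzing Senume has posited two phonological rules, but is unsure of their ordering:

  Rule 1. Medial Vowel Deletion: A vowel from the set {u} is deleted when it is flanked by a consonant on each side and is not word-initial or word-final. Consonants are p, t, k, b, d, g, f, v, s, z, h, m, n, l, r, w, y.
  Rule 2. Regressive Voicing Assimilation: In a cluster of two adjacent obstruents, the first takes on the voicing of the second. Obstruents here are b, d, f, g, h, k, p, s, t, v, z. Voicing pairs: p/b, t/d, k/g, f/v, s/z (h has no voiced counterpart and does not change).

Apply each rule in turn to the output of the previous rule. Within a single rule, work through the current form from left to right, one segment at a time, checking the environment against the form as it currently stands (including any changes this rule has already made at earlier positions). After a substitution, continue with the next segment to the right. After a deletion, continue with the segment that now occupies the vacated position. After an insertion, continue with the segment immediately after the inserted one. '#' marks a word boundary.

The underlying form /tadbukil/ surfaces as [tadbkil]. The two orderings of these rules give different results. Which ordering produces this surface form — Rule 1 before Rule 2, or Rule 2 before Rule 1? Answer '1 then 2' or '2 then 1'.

Order 1 then 2:
  1 Medial Vowel Deletion: [tadbukil] → [tadbkil]
  2 Regressive Voicing Assimilation: [tadbkil] → [tadpkil]
  result: [tadpkil]
Order 2 then 1:
  2 Regressive Voicing Assimilation: no change — [tadbukil]
  1 Medial Vowel Deletion: [tadbukil] → [tadbkil]
  result: [tadbkil]

2 then 1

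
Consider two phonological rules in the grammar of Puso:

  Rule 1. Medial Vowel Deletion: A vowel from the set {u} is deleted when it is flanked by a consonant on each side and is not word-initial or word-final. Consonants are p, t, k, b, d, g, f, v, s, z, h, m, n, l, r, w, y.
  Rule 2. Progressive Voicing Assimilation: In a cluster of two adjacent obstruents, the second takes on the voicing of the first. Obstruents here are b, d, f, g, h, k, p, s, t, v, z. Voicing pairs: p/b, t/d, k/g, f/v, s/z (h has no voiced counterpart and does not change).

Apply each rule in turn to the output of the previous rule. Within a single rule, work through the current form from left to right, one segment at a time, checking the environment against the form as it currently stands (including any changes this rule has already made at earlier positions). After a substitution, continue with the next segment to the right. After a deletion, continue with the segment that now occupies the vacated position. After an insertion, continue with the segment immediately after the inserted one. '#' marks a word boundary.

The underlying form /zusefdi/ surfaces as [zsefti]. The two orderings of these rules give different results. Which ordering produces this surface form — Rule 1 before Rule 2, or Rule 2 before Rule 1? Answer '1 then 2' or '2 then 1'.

2 then 1

Order 1 then 2:
  1 Medial Vowel Deletion: [zusefdi] → [zsefdi]
  2 Progressive Voicing Assimilation: [zsefdi] → [zzefti]
  result: [zzefti]
Order 2 then 1:
  2 Progressive Voicing Assimilation: [zusefdi] → [zusefti]
  1 Medial Vowel Deletion: [zusefti] → [zsefti]
  result: [zsefti]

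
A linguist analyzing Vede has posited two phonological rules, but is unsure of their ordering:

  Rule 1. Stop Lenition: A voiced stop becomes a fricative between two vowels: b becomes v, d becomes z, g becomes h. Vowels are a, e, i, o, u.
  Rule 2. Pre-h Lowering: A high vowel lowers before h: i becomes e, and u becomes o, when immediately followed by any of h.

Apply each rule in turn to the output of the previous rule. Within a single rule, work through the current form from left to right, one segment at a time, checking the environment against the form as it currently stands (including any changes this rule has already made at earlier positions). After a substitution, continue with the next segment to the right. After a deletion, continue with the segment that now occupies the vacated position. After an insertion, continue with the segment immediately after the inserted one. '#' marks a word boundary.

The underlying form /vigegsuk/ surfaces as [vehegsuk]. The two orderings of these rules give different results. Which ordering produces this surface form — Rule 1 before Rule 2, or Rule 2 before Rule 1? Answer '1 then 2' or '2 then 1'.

Order 1 then 2:
  1 Stop Lenition: [vigegsuk] → [vihegsuk]
  2 Pre-h Lowering: [vihegsuk] → [vehegsuk]
  result: [vehegsuk]
Order 2 then 1:
  2 Pre-h Lowering: no change — [vigegsuk]
  1 Stop Lenition: [vigegsuk] → [vihegsuk]
  result: [vihegsuk]

1 then 2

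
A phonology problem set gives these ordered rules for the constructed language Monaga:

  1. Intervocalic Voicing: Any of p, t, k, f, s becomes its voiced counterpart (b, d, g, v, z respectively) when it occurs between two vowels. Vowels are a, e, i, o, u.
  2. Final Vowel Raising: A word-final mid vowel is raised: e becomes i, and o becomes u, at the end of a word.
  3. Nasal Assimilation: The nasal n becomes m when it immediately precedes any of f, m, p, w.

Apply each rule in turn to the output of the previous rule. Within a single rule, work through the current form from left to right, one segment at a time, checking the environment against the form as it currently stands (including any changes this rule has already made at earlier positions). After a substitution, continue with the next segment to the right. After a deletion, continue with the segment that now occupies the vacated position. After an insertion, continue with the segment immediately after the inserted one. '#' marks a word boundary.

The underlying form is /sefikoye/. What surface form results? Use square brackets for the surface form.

[sevigoyi]

1 Intervocalic Voicing: [sefikoye] → [sevigoye]
2 Final Vowel Raising: [sevigoye] → [sevigoyi]
3 Nasal Assimilation: no change — [sevigoyi]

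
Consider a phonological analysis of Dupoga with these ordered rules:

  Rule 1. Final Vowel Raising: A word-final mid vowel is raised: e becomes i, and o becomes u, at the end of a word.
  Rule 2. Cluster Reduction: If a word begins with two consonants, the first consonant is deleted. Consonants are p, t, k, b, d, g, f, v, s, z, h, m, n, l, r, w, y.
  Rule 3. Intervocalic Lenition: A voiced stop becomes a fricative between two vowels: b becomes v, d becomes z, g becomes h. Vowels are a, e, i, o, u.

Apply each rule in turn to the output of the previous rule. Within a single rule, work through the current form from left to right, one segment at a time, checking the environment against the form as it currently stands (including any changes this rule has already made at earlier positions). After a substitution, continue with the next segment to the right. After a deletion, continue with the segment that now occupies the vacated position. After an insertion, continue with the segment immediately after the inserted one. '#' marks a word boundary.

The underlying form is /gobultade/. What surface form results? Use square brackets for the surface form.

Rule 1 Final Vowel Raising: [gobultade] → [gobultadi]
Rule 2 Cluster Reduction: no change — [gobultadi]
Rule 3 Intervocalic Lenition: [gobultadi] → [govultazi]

[govultazi]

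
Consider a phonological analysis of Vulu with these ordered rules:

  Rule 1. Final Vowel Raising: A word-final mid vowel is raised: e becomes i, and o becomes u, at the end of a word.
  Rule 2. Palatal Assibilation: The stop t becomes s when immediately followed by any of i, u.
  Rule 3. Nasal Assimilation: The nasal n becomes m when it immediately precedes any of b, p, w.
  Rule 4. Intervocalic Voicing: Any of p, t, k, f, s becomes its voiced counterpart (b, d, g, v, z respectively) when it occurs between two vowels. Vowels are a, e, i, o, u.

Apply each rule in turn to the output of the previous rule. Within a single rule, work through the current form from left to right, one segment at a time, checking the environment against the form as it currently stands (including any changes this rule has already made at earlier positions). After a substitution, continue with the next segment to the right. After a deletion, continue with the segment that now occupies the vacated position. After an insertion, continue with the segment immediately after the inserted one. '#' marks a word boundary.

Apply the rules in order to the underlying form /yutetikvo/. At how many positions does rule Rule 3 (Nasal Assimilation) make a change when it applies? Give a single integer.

0

Rule 1 Final Vowel Raising: [yutetikvo] → [yutetikvu]
Rule 2 Palatal Assibilation: [yutetikvu] → [yutesikvu]
Rule 3 Nasal Assimilation: no change — [yutesikvu]
Rule 4 Intervocalic Voicing: [yutesikvu] → [yudezikvu]
Rule Rule 3 changed 0 position(s).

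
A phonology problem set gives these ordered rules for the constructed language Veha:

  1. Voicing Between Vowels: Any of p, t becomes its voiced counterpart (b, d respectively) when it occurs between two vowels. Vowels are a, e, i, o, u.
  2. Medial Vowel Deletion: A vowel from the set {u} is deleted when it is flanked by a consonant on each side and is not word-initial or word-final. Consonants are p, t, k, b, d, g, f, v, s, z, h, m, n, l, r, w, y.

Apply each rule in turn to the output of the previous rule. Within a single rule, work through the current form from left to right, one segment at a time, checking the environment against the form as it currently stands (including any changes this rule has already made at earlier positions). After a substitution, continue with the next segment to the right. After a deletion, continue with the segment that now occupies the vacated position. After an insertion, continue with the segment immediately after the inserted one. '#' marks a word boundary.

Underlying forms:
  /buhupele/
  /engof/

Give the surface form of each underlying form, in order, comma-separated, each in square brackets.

/buhupele/:
  1 Voicing Between Vowels: [buhupele] → [buhubele]
  2 Medial Vowel Deletion: [buhubele] → [bhbele]
/engof/:
  1 Voicing Between Vowels: no change — [engof]
  2 Medial Vowel Deletion: no change — [engof]

[bhbele], [engof]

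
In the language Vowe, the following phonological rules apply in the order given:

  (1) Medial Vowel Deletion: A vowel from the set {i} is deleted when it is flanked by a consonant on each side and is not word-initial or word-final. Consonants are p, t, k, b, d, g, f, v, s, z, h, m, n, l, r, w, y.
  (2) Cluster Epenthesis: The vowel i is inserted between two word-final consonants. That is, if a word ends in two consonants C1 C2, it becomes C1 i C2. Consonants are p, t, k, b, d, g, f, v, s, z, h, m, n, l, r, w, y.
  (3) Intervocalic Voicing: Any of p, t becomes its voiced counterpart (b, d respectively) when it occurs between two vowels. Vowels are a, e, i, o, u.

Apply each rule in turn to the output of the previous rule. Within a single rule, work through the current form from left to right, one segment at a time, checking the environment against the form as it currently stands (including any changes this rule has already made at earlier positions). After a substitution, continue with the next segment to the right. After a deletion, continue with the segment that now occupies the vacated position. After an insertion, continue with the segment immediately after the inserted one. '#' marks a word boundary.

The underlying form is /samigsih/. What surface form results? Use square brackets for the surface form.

[samgsih]

(1) Medial Vowel Deletion: [samigsih] → [samgsh]
(2) Cluster Epenthesis: [samgsh] → [samgsih]
(3) Intervocalic Voicing: no change — [samgsih]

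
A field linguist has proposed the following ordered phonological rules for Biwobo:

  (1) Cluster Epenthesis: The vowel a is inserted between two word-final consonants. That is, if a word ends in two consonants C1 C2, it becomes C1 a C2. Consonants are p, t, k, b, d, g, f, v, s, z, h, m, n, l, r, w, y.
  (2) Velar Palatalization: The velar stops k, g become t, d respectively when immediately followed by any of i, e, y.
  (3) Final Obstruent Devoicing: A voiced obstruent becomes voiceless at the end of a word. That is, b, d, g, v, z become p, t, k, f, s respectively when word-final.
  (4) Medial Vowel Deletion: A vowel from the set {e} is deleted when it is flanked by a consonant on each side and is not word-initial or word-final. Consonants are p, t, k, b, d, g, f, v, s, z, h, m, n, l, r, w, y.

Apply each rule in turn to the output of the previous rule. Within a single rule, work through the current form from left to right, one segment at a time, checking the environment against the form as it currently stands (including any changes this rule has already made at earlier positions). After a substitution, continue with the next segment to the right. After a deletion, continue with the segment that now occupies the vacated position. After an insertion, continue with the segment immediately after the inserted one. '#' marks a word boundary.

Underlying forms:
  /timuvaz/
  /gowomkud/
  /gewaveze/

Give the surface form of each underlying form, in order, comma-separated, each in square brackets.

[timuvas], [gowomkut], [dwavze]

/timuvaz/:
  (1) Cluster Epenthesis: no change — [timuvaz]
  (2) Velar Palatalization: no change — [timuvaz]
  (3) Final Obstruent Devoicing: [timuvaz] → [timuvas]
  (4) Medial Vowel Deletion: no change — [timuvas]
/gowomkud/:
  (1) Cluster Epenthesis: no change — [gowomkud]
  (2) Velar Palatalization: no change — [gowomkud]
  (3) Final Obstruent Devoicing: [gowomkud] → [gowomkut]
  (4) Medial Vowel Deletion: no change — [gowomkut]
/gewaveze/:
  (1) Cluster Epenthesis: no change — [gewaveze]
  (2) Velar Palatalization: [gewaveze] → [dewaveze]
  (3) Final Obstruent Devoicing: no change — [dewaveze]
  (4) Medial Vowel Deletion: [dewaveze] → [dwavze]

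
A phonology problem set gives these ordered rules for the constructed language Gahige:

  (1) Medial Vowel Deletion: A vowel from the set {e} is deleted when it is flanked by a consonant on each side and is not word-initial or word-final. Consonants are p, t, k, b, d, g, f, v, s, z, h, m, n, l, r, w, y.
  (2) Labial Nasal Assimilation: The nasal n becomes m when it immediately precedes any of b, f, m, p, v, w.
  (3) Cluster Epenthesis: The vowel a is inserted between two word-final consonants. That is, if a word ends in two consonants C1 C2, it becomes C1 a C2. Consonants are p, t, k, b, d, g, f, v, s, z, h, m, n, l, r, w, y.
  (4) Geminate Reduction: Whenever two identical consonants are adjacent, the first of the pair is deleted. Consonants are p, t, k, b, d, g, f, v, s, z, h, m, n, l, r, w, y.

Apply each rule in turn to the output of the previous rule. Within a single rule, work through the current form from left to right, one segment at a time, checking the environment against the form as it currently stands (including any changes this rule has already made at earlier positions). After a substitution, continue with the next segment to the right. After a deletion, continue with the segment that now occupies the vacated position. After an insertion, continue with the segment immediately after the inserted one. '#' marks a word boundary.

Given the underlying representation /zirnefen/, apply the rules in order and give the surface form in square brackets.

(1) Medial Vowel Deletion: [zirnefen] → [zirnfn]
(2) Labial Nasal Assimilation: [zirnfn] → [zirmfn]
(3) Cluster Epenthesis: [zirmfn] → [zirmfan]
(4) Geminate Reduction: no change — [zirmfan]

[zirmfan]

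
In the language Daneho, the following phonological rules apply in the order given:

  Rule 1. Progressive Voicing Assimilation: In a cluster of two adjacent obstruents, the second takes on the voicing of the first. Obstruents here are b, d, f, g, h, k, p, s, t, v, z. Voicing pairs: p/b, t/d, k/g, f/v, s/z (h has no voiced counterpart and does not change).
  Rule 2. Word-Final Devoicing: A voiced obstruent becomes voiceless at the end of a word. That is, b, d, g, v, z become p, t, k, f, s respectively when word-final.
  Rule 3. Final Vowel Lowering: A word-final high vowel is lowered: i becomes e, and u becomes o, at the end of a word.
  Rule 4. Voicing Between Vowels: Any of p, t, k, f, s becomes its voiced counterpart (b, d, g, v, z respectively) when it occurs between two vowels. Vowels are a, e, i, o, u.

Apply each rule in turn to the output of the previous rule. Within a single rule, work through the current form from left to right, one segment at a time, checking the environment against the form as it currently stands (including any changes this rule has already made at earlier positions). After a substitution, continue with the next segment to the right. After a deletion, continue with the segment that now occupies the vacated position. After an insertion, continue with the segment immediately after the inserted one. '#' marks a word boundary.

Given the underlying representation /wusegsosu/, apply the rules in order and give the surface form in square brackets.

Rule 1 Progressive Voicing Assimilation: [wusegsosu] → [wusegzosu]
Rule 2 Word-Final Devoicing: no change — [wusegzosu]
Rule 3 Final Vowel Lowering: [wusegzosu] → [wusegzoso]
Rule 4 Voicing Between Vowels: [wusegzoso] → [wuzegzozo]

[wuzegzozo]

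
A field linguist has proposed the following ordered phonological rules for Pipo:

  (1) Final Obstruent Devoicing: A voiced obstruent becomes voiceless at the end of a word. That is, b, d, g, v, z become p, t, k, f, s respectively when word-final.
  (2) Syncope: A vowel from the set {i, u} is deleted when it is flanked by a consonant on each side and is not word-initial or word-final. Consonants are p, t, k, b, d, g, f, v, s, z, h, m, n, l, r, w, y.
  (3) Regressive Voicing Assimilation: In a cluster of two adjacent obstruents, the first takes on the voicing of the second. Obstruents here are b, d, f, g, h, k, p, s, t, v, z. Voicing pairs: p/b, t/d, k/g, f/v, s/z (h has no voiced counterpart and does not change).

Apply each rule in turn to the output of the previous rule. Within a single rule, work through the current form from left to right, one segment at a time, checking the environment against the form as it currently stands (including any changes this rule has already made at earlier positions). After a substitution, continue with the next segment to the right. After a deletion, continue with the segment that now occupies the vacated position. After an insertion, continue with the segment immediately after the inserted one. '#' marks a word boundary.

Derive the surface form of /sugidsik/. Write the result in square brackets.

(1) Final Obstruent Devoicing: no change — [sugidsik]
(2) Syncope: [sugidsik] → [sgdsk]
(3) Regressive Voicing Assimilation: [sgdsk] → [zgtsk]

[zgtsk]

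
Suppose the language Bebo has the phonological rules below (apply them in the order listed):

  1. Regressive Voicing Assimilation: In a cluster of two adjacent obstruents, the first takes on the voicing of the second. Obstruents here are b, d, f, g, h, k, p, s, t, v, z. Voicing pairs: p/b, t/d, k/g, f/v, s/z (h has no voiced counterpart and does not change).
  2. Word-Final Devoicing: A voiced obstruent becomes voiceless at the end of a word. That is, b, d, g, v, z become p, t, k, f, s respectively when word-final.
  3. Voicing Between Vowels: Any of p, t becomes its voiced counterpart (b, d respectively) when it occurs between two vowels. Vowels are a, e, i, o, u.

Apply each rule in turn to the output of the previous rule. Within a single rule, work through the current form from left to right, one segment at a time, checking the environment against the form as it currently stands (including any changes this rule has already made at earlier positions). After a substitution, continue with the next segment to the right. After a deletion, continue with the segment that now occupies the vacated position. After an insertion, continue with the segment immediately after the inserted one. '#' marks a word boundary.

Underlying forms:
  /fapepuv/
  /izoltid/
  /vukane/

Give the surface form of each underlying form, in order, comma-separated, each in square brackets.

/fapepuv/:
  1 Regressive Voicing Assimilation: no change — [fapepuv]
  2 Word-Final Devoicing: [fapepuv] → [fapepuf]
  3 Voicing Between Vowels: [fapepuf] → [fabebuf]
/izoltid/:
  1 Regressive Voicing Assimilation: no change — [izoltid]
  2 Word-Final Devoicing: [izoltid] → [izoltit]
  3 Voicing Between Vowels: no change — [izoltit]
/vukane/:
  1 Regressive Voicing Assimilation: no change — [vukane]
  2 Word-Final Devoicing: no change — [vukane]
  3 Voicing Between Vowels: no change — [vukane]

[fabebuf], [izoltit], [vukane]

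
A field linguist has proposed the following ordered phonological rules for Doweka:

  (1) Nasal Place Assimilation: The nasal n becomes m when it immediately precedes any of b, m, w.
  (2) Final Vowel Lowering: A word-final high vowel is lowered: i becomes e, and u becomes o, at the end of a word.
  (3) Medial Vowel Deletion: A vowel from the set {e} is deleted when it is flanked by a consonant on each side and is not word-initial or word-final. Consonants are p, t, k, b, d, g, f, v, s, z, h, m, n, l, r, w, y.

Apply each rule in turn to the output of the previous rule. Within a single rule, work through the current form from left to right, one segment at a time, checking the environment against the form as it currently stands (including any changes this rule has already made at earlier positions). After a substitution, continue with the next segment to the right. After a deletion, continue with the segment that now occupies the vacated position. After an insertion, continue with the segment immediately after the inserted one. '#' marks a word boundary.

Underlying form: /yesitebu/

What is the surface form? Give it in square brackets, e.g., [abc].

(1) Nasal Place Assimilation: no change — [yesitebu]
(2) Final Vowel Lowering: [yesitebu] → [yesitebo]
(3) Medial Vowel Deletion: [yesitebo] → [ysitbo]

[ysitbo]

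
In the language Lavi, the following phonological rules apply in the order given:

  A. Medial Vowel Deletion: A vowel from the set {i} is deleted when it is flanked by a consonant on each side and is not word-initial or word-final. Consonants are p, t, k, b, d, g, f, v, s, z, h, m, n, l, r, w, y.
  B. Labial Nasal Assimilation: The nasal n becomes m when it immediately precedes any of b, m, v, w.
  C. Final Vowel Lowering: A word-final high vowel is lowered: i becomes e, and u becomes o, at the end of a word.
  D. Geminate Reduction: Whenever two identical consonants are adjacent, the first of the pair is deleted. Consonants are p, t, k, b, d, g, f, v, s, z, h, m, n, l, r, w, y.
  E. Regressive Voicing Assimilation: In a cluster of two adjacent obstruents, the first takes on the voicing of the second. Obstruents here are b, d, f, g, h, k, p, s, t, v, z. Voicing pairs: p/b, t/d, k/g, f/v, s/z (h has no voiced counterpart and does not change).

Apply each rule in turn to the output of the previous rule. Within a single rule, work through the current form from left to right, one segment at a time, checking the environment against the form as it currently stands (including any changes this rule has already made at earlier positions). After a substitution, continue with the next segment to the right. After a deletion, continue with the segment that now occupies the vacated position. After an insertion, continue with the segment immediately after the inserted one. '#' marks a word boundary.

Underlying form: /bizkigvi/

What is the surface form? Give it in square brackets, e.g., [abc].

A Medial Vowel Deletion: [bizkigvi] → [bzkgvi]
B Labial Nasal Assimilation: no change — [bzkgvi]
C Final Vowel Lowering: [bzkgvi] → [bzkgve]
D Geminate Reduction: no change — [bzkgve]
E Regressive Voicing Assimilation: [bzkgve] → [bsggve]

[bsggve]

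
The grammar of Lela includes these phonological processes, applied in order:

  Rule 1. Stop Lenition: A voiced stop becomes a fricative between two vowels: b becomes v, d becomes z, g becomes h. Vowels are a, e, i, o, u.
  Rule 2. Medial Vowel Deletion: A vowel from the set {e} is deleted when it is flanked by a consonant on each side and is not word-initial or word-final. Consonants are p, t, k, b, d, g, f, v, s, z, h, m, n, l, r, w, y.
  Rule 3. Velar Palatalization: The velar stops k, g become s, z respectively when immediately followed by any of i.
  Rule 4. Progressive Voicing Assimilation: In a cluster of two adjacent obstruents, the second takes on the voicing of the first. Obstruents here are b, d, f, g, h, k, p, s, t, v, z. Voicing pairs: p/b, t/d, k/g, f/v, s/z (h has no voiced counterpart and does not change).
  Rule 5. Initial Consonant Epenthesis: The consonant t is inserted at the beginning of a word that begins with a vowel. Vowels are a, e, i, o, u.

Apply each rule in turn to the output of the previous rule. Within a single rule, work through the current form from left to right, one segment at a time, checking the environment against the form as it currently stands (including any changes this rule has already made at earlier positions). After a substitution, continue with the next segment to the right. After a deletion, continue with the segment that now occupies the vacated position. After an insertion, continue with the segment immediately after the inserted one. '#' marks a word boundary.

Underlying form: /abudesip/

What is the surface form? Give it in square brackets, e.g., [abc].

Rule 1 Stop Lenition: [abudesip] → [avuzesip]
Rule 2 Medial Vowel Deletion: [avuzesip] → [avuzsip]
Rule 3 Velar Palatalization: no change — [avuzsip]
Rule 4 Progressive Voicing Assimilation: [avuzsip] → [avuzzip]
Rule 5 Initial Consonant Epenthesis: [avuzzip] → [tavuzzip]

[tavuzzip]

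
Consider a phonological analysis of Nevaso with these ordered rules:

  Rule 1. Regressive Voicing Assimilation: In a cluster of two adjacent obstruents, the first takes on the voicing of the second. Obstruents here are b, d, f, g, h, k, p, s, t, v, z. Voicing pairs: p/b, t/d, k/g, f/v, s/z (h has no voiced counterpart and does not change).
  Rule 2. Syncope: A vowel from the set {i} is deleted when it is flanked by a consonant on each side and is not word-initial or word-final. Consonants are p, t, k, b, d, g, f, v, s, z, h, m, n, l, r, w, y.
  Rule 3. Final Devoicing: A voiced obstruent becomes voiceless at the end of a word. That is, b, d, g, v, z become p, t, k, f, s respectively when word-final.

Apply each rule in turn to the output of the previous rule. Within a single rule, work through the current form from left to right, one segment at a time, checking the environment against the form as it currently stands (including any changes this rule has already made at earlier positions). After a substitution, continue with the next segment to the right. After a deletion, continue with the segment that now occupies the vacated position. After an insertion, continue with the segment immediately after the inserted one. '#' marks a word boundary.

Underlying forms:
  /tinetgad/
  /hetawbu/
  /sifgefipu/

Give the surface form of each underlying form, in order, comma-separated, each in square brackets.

/tinetgad/:
  Rule 1 Regressive Voicing Assimilation: [tinetgad] → [tinedgad]
  Rule 2 Syncope: [tinedgad] → [tnedgad]
  Rule 3 Final Devoicing: [tnedgad] → [tnedgat]
/hetawbu/:
  Rule 1 Regressive Voicing Assimilation: no change — [hetawbu]
  Rule 2 Syncope: no change — [hetawbu]
  Rule 3 Final Devoicing: no change — [hetawbu]
/sifgefipu/:
  Rule 1 Regressive Voicing Assimilation: [sifgefipu] → [sivgefipu]
  Rule 2 Syncope: [sivgefipu] → [svgefpu]
  Rule 3 Final Devoicing: no change — [svgefpu]

[tnedgat], [hetawbu], [svgefpu]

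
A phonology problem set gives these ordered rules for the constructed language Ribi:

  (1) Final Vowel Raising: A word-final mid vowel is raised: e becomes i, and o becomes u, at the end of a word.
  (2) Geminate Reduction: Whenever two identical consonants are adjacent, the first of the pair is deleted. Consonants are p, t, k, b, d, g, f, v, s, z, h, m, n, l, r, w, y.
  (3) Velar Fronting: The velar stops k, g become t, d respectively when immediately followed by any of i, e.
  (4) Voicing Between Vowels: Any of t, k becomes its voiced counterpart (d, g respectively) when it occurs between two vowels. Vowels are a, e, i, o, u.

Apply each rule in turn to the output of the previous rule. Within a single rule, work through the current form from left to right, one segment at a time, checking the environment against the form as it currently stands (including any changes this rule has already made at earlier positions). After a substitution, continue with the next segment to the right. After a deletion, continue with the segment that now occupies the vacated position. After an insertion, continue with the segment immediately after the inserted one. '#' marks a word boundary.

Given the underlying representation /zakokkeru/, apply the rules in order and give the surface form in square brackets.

(1) Final Vowel Raising: no change — [zakokkeru]
(2) Geminate Reduction: [zakokkeru] → [zakokeru]
(3) Velar Fronting: [zakokeru] → [zakoteru]
(4) Voicing Between Vowels: [zakoteru] → [zagoderu]

[zagoderu]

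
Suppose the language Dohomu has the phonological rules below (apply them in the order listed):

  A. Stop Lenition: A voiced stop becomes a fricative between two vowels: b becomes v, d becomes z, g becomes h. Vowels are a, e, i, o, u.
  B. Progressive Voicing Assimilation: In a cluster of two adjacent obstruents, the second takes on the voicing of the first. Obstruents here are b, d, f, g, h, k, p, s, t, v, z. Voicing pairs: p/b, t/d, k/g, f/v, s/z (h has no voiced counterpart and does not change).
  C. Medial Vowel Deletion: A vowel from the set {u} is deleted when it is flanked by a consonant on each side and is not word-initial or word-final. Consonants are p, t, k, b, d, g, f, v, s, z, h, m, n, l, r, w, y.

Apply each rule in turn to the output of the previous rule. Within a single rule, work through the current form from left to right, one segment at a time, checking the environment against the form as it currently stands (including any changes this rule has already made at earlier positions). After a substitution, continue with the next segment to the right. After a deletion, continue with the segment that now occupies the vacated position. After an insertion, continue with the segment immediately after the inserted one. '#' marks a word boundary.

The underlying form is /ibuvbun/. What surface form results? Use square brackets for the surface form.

[ivvbn]

A Stop Lenition: [ibuvbun] → [ivuvbun]
B Progressive Voicing Assimilation: no change — [ivuvbun]
C Medial Vowel Deletion: [ivuvbun] → [ivvbn]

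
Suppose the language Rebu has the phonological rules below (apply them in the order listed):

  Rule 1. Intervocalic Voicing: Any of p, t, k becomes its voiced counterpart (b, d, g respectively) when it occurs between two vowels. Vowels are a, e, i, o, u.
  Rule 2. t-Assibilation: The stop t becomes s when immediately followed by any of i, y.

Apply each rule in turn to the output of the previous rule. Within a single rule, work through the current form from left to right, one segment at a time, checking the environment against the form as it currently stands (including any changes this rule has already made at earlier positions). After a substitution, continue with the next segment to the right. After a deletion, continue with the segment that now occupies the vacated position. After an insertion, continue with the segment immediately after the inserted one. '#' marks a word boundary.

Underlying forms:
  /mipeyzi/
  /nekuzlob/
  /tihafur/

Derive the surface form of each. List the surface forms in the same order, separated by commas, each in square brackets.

/mipeyzi/:
  Rule 1 Intervocalic Voicing: [mipeyzi] → [mibeyzi]
  Rule 2 t-Assibilation: no change — [mibeyzi]
/nekuzlob/:
  Rule 1 Intervocalic Voicing: [nekuzlob] → [neguzlob]
  Rule 2 t-Assibilation: no change — [neguzlob]
/tihafur/:
  Rule 1 Intervocalic Voicing: no change — [tihafur]
  Rule 2 t-Assibilation: [tihafur] → [sihafur]

[mibeyzi], [neguzlob], [sihafur]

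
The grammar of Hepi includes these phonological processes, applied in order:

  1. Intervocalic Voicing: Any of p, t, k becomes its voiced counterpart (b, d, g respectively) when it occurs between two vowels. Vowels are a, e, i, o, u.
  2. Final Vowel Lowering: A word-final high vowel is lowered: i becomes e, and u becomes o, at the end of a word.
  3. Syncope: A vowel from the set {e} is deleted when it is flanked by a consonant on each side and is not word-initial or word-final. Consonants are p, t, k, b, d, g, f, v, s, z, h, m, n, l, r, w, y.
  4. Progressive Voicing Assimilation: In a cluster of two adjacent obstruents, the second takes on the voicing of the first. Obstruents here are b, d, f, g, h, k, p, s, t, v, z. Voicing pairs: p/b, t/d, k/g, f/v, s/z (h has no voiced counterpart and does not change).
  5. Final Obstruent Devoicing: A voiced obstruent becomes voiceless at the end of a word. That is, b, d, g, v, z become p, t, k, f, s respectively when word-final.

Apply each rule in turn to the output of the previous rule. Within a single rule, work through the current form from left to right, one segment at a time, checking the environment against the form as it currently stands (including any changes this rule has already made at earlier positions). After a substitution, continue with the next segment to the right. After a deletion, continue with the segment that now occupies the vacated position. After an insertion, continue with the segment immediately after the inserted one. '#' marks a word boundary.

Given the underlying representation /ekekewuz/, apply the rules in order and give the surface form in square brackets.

[eggwus]

1 Intervocalic Voicing: [ekekewuz] → [egegewuz]
2 Final Vowel Lowering: no change — [egegewuz]
3 Syncope: [egegewuz] → [eggwuz]
4 Progressive Voicing Assimilation: no change — [eggwuz]
5 Final Obstruent Devoicing: [eggwuz] → [eggwus]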